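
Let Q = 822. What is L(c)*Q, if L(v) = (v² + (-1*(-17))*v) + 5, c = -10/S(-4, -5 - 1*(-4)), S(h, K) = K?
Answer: 226050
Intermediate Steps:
c = 10 (c = -10/(-5 - 1*(-4)) = -10/(-5 + 4) = -10/(-1) = -10*(-1) = 10)
L(v) = 5 + v² + 17*v (L(v) = (v² + 17*v) + 5 = 5 + v² + 17*v)
L(c)*Q = (5 + 10² + 17*10)*822 = (5 + 100 + 170)*822 = 275*822 = 226050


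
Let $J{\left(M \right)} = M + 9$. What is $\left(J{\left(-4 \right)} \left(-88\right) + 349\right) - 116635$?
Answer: $-116726$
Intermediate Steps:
$J{\left(M \right)} = 9 + M$
$\left(J{\left(-4 \right)} \left(-88\right) + 349\right) - 116635 = \left(\left(9 - 4\right) \left(-88\right) + 349\right) - 116635 = \left(5 \left(-88\right) + 349\right) - 116635 = \left(-440 + 349\right) - 116635 = -91 - 116635 = -116726$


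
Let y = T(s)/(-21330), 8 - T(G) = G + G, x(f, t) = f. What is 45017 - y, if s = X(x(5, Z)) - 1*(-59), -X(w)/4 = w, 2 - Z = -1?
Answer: 96021254/2133 ≈ 45017.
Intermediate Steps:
Z = 3 (Z = 2 - 1*(-1) = 2 + 1 = 3)
X(w) = -4*w
s = 39 (s = -4*5 - 1*(-59) = -20 + 59 = 39)
T(G) = 8 - 2*G (T(G) = 8 - (G + G) = 8 - 2*G)
y = 7/2133 (y = (8 - 2*39)/(-21330) = (8 - 78)*(-1/21330) = -70*(-1/21330) = 7/2133 ≈ 0.0032818)
45017 - y = 45017 - 1*7/2133 = 45017 - 7/2133 = 96021254/2133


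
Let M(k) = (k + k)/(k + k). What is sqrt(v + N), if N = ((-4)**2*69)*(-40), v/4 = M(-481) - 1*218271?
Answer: 2*I*sqrt(229310) ≈ 957.73*I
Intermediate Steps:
M(k) = 1 (M(k) = (2*k)/((2*k)) = (2*k)*(1/(2*k)) = 1)
v = -873080 (v = 4*(1 - 1*218271) = 4*(1 - 218271) = 4*(-218270) = -873080)
N = -44160 (N = (16*69)*(-40) = 1104*(-40) = -44160)
sqrt(v + N) = sqrt(-873080 - 44160) = sqrt(-917240) = 2*I*sqrt(229310)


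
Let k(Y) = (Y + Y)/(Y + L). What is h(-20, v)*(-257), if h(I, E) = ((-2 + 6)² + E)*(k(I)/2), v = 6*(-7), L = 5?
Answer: 26728/3 ≈ 8909.3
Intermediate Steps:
k(Y) = 2*Y/(5 + Y) (k(Y) = (Y + Y)/(Y + 5) = (2*Y)/(5 + Y) = 2*Y/(5 + Y))
v = -42
h(I, E) = I*(16 + E)/(5 + I) (h(I, E) = ((-2 + 6)² + E)*((2*I/(5 + I))/2) = (4² + E)*((2*I/(5 + I))*(½)) = (16 + E)*(I/(5 + I)) = I*(16 + E)/(5 + I))
h(-20, v)*(-257) = -20*(16 - 42)/(5 - 20)*(-257) = -20*(-26)/(-15)*(-257) = -20*(-1/15)*(-26)*(-257) = -104/3*(-257) = 26728/3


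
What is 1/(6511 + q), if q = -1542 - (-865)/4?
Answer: 4/20741 ≈ 0.00019285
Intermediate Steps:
q = -5303/4 (q = -1542 - (-865)/4 = -1542 - 1*(-865/4) = -1542 + 865/4 = -5303/4 ≈ -1325.8)
1/(6511 + q) = 1/(6511 - 5303/4) = 1/(20741/4) = 4/20741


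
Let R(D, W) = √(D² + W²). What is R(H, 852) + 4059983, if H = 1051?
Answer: 4059983 + √1830505 ≈ 4.0613e+6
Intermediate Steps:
R(H, 852) + 4059983 = √(1051² + 852²) + 4059983 = √(1104601 + 725904) + 4059983 = √1830505 + 4059983 = 4059983 + √1830505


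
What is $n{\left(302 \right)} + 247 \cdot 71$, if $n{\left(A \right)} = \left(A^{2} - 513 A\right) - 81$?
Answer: $-46266$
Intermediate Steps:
$n{\left(A \right)} = -81 + A^{2} - 513 A$
$n{\left(302 \right)} + 247 \cdot 71 = \left(-81 + 302^{2} - 154926\right) + 247 \cdot 71 = \left(-81 + 91204 - 154926\right) + 17537 = -63803 + 17537 = -46266$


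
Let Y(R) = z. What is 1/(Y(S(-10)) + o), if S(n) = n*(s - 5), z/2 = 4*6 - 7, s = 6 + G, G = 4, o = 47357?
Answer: 1/47391 ≈ 2.1101e-5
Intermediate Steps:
s = 10 (s = 6 + 4 = 10)
z = 34 (z = 2*(4*6 - 7) = 2*(24 - 7) = 2*17 = 34)
S(n) = 5*n (S(n) = n*(10 - 5) = n*5 = 5*n)
Y(R) = 34
1/(Y(S(-10)) + o) = 1/(34 + 47357) = 1/47391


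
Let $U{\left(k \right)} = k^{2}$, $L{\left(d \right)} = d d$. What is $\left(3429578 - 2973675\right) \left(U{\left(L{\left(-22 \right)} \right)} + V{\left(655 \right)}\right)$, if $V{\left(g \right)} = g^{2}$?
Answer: $302391797743$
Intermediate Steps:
$L{\left(d \right)} = d^{2}$
$\left(3429578 - 2973675\right) \left(U{\left(L{\left(-22 \right)} \right)} + V{\left(655 \right)}\right) = \left(3429578 - 2973675\right) \left(\left(\left(-22\right)^{2}\right)^{2} + 655^{2}\right) = 455903 \left(484^{2} + 429025\right) = 455903 \left(234256 + 429025\right) = 455903 \cdot 663281 = 302391797743$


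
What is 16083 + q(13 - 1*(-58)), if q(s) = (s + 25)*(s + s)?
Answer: 29715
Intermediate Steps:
q(s) = 2*s*(25 + s) (q(s) = (25 + s)*(2*s) = 2*s*(25 + s))
16083 + q(13 - 1*(-58)) = 16083 + 2*(13 - 1*(-58))*(25 + (13 - 1*(-58))) = 16083 + 2*(13 + 58)*(25 + (13 + 58)) = 16083 + 2*71*(25 + 71) = 16083 + 2*71*96 = 16083 + 13632 = 29715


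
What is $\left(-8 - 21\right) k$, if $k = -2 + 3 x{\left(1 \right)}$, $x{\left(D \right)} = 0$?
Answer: $58$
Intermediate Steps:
$k = -2$ ($k = -2 + 3 \cdot 0 = -2 + 0 = -2$)
$\left(-8 - 21\right) k = \left(-8 - 21\right) \left(-2\right) = \left(-29\right) \left(-2\right) = 58$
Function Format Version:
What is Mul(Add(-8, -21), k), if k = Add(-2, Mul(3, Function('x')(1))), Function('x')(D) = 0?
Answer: 58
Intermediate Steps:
k = -2 (k = Add(-2, Mul(3, 0)) = Add(-2, 0) = -2)
Mul(Add(-8, -21), k) = Mul(Add(-8, -21), -2) = Mul(-29, -2) = 58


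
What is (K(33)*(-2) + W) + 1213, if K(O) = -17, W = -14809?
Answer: -13562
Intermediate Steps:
(K(33)*(-2) + W) + 1213 = (-17*(-2) - 14809) + 1213 = (34 - 14809) + 1213 = -14775 + 1213 = -13562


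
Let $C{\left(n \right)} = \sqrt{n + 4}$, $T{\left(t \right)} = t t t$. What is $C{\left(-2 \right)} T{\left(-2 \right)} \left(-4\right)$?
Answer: $32 \sqrt{2} \approx 45.255$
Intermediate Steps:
$T{\left(t \right)} = t^{3}$ ($T{\left(t \right)} = t^{2} t = t^{3}$)
$C{\left(n \right)} = \sqrt{4 + n}$
$C{\left(-2 \right)} T{\left(-2 \right)} \left(-4\right) = \sqrt{4 - 2} \left(-2\right)^{3} \left(-4\right) = \sqrt{2} \left(-8\right) \left(-4\right) = - 8 \sqrt{2} \left(-4\right) = 32 \sqrt{2}$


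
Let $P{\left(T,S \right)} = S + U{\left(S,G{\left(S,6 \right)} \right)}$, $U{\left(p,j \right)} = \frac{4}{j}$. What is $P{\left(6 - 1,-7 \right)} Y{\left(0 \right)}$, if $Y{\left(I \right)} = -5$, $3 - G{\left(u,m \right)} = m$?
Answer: $\frac{125}{3} \approx 41.667$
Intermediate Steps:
$G{\left(u,m \right)} = 3 - m$
$P{\left(T,S \right)} = - \frac{4}{3} + S$ ($P{\left(T,S \right)} = S + \frac{4}{3 - 6} = S + \frac{4}{-3} = S + 4 \left(- \frac{1}{3}\right) = S - \frac{4}{3} = - \frac{4}{3} + S$)
$P{\left(6 - 1,-7 \right)} Y{\left(0 \right)} = \left(- \frac{4}{3} - 7\right) \left(-5\right) = \left(- \frac{25}{3}\right) \left(-5\right) = \frac{125}{3}$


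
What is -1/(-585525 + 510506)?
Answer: 1/75019 ≈ 1.3330e-5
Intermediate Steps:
-1/(-585525 + 510506) = -1/(-75019) = -1*(-1/75019) = 1/75019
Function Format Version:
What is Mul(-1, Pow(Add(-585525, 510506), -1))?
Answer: Rational(1, 75019) ≈ 1.3330e-5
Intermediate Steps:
Mul(-1, Pow(Add(-585525, 510506), -1)) = Mul(-1, Pow(-75019, -1)) = Mul(-1, Rational(-1, 75019)) = Rational(1, 75019)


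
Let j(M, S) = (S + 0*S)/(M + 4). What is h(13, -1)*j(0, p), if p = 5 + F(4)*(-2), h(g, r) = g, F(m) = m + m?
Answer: -143/4 ≈ -35.750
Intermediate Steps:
F(m) = 2*m
p = -11 (p = 5 + (2*4)*(-2) = 5 + 8*(-2) = 5 - 16 = -11)
j(M, S) = S/(4 + M) (j(M, S) = (S + 0)/(4 + M) = S/(4 + M))
h(13, -1)*j(0, p) = 13*(-11/(4 + 0)) = 13*(-11/4) = -143/4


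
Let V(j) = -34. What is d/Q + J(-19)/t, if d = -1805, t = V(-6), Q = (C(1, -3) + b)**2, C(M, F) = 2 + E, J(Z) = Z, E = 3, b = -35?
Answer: -4427/3060 ≈ -1.4467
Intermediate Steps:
C(M, F) = 5 (C(M, F) = 2 + 3 = 5)
Q = 900 (Q = (5 - 35)**2 = (-30)**2 = 900)
t = -34
d/Q + J(-19)/t = -1805/900 - 19/(-34) = -1805*1/900 - 19*(-1/34) = -361/180 + 19/34 = -4427/3060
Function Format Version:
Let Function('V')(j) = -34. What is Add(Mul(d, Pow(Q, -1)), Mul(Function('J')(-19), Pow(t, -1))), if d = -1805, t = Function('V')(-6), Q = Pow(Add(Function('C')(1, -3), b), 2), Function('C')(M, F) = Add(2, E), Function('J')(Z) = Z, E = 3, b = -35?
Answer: Rational(-4427, 3060) ≈ -1.4467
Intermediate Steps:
Function('C')(M, F) = 5 (Function('C')(M, F) = Add(2, 3) = 5)
Q = 900 (Q = Pow(Add(5, -35), 2) = Pow(-30, 2) = 900)
t = -34
Add(Mul(d, Pow(Q, -1)), Mul(Function('J')(-19), Pow(t, -1))) = Add(Mul(-1805, Pow(900, -1)), Mul(-19, Pow(-34, -1))) = Add(Mul(-1805, Rational(1, 900)), Mul(-19, Rational(-1, 34))) = Add(Rational(-361, 180), Rational(19, 34)) = Rational(-4427, 3060)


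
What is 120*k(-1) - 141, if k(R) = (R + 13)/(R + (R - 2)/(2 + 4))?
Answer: -1101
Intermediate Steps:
k(R) = (13 + R)/(-⅓ + 7*R/6) (k(R) = (13 + R)/(R + (-2 + R)/6) = (13 + R)/(R + (-2 + R)*(⅙)) = (13 + R)/(R + (-⅓ + R/6)) = (13 + R)/(-⅓ + 7*R/6))
120*k(-1) - 141 = 120*(6*(13 - 1)/(-2 + 7*(-1))) - 141 = 120*(6*12/(-2 - 7)) - 141 = 120*(6*12/(-9)) - 141 = 120*(6*(-⅑)*12) - 141 = 120*(-8) - 141 = -960 - 141 = -1101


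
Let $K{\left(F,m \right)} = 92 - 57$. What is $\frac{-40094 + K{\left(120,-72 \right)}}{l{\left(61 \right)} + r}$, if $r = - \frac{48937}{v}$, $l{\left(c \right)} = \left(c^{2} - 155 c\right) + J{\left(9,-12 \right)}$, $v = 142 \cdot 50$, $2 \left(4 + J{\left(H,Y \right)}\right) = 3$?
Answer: $\frac{284418900}{40778087} \approx 6.9748$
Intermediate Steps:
$J{\left(H,Y \right)} = - \frac{5}{2}$ ($J{\left(H,Y \right)} = -4 + \frac{1}{2} \cdot 3 = -4 + \frac{3}{2} = - \frac{5}{2}$)
$v = 7100$
$l{\left(c \right)} = - \frac{5}{2} + c^{2} - 155 c$ ($l{\left(c \right)} = \left(c^{2} - 155 c\right) - \frac{5}{2} = - \frac{5}{2} + c^{2} - 155 c$)
$K{\left(F,m \right)} = 35$
$r = - \frac{48937}{7100} \approx -6.8925$
$\frac{-40094 + K{\left(120,-72 \right)}}{l{\left(61 \right)} + r} = \frac{-40094 + 35}{\left(- \frac{5}{2} + 61^{2} - 9455\right) - \frac{48937}{7100}} = - \frac{40059}{\left(- \frac{5}{2} + 3721 - 9455\right) - \frac{48937}{7100}} = - \frac{40059}{- \frac{11473}{2} - \frac{48937}{7100}} = - \frac{40059}{- \frac{40778087}{7100}} = \left(-40059\right) \left(- \frac{7100}{40778087}\right) = \frac{284418900}{40778087}$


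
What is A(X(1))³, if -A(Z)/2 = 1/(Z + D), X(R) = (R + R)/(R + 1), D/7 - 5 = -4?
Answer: -1/64 ≈ -0.015625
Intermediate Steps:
D = 7 (D = 35 + 7*(-4) = 35 - 28 = 7)
X(R) = 2*R/(1 + R) (X(R) = (2*R)/(1 + R) = 2*R/(1 + R))
A(Z) = -2/(7 + Z) (A(Z) = -2/(Z + 7) = -2/(7 + Z))
A(X(1))³ = (-2/(7 + 2*1/(1 + 1)))³ = (-2/(7 + 2*1/2))³ = (-2/(7 + 2*1*(½)))³ = (-2/(7 + 1))³ = (-2/8)³ = (-2*⅛)³ = (-¼)³ = -1/64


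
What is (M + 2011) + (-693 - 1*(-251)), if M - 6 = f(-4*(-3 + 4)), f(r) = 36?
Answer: 1611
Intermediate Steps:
M = 42 (M = 6 + 36 = 42)
(M + 2011) + (-693 - 1*(-251)) = (42 + 2011) + (-693 - 1*(-251)) = 2053 + (-693 + 251) = 2053 - 442 = 1611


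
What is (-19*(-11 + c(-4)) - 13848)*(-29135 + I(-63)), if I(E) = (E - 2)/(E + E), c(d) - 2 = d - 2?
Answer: 5532114115/14 ≈ 3.9515e+8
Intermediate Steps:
c(d) = d (c(d) = 2 + (d - 2) = 2 + (-2 + d) = d)
I(E) = (-2 + E)/(2*E) (I(E) = (-2 + E)/((2*E)) = (-2 + E)*(1/(2*E)) = (-2 + E)/(2*E))
(-19*(-11 + c(-4)) - 13848)*(-29135 + I(-63)) = (-19*(-11 - 4) - 13848)*(-29135 + (½)*(-2 - 63)/(-63)) = (-19*(-15) - 13848)*(-29135 + (½)*(-1/63)*(-65)) = (285 - 13848)*(-29135 + 65/126) = -13563*(-3670945/126) = 5532114115/14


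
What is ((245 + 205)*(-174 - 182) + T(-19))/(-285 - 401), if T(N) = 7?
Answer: 160193/686 ≈ 233.52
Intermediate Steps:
((245 + 205)*(-174 - 182) + T(-19))/(-285 - 401) = ((245 + 205)*(-174 - 182) + 7)/(-285 - 401) = (450*(-356) + 7)/(-686) = (-160200 + 7)*(-1/686) = -160193*(-1/686) = 160193/686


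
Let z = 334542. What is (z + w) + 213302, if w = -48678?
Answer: 499166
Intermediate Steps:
(z + w) + 213302 = (334542 - 48678) + 213302 = 285864 + 213302 = 499166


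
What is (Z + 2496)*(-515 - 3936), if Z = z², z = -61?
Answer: -27671867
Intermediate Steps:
Z = 3721 (Z = (-61)² = 3721)
(Z + 2496)*(-515 - 3936) = (3721 + 2496)*(-515 - 3936) = 6217*(-4451) = -27671867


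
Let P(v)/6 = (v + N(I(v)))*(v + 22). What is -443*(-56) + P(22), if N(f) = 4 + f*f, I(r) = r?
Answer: 159448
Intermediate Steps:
N(f) = 4 + f**2
P(v) = 6*(22 + v)*(4 + v + v**2) (P(v) = 6*((v + (4 + v**2))*(v + 22)) = 6*((4 + v + v**2)*(22 + v)) = 6*((22 + v)*(4 + v + v**2)) = 6*(22 + v)*(4 + v + v**2))
-443*(-56) + P(22) = -443*(-56) + (528 + 6*22**3 + 138*22**2 + 156*22) = 24808 + (528 + 6*10648 + 138*484 + 3432) = 24808 + (528 + 63888 + 66792 + 3432) = 24808 + 134640 = 159448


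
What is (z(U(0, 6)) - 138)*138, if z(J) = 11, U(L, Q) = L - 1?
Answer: -17526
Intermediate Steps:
U(L, Q) = -1 + L
(z(U(0, 6)) - 138)*138 = (11 - 138)*138 = -127*138 = -17526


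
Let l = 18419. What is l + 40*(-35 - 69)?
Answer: 14259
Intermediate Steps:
l + 40*(-35 - 69) = 18419 + 40*(-35 - 69) = 18419 + 40*(-104) = 18419 - 4160 = 14259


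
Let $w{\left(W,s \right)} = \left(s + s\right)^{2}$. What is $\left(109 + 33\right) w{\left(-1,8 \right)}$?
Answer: $36352$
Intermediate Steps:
$w{\left(W,s \right)} = 4 s^{2}$ ($w{\left(W,s \right)} = \left(2 s\right)^{2} = 4 s^{2}$)
$\left(109 + 33\right) w{\left(-1,8 \right)} = \left(109 + 33\right) 4 \cdot 8^{2} = 142 \cdot 4 \cdot 64 = 142 \cdot 256 = 36352$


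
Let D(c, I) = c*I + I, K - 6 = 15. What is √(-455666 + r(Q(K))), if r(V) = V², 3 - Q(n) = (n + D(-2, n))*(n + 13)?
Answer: I*√455657 ≈ 675.02*I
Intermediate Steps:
K = 21 (K = 6 + 15 = 21)
D(c, I) = I + I*c (D(c, I) = I*c + I = I + I*c)
Q(n) = 3 (Q(n) = 3 - (n + n*(1 - 2))*(n + 13) = 3 - (n + n*(-1))*(13 + n) = 3 - (n - n)*(13 + n) = 3 - 0*(13 + n) = 3 - 1*0 = 3 + 0 = 3)
√(-455666 + r(Q(K))) = √(-455666 + 3²) = √(-455666 + 9) = √(-455657) = I*√455657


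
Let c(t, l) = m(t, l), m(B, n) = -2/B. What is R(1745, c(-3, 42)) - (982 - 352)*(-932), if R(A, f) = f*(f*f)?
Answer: 15853328/27 ≈ 5.8716e+5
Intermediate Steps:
c(t, l) = -2/t
R(A, f) = f³ (R(A, f) = f*f² = f³)
R(1745, c(-3, 42)) - (982 - 352)*(-932) = (-2/(-3))³ - (982 - 352)*(-932) = (-2*(-⅓))³ - 630*(-932) = (⅔)³ - 1*(-587160) = 8/27 + 587160 = 15853328/27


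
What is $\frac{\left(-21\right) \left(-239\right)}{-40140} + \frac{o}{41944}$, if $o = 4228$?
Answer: $- \frac{242887}{10021620} \approx -0.024236$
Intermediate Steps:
$\frac{\left(-21\right) \left(-239\right)}{-40140} + \frac{o}{41944} = \frac{\left(-21\right) \left(-239\right)}{-40140} + \frac{4228}{41944} = 5019 \left(- \frac{1}{40140}\right) + 4228 \cdot \frac{1}{41944} = - \frac{1673}{13380} + \frac{151}{1498} = - \frac{242887}{10021620}$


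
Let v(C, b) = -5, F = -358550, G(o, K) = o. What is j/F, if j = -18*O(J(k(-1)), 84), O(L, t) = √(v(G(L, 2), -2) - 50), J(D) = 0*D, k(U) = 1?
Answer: 9*I*√55/179275 ≈ 0.00037231*I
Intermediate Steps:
J(D) = 0
O(L, t) = I*√55 (O(L, t) = √(-5 - 50) = √(-55) = I*√55)
j = -18*I*√55 ≈ -133.49*I
j/F = -18*I*√55/(-358550) = -18*I*√55*(-1/358550) = 9*I*√55/179275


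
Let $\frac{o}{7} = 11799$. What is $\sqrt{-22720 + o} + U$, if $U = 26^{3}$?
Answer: $17576 + \sqrt{59873} \approx 17821.0$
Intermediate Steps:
$o = 82593$ ($o = 7 \cdot 11799 = 82593$)
$U = 17576$
$\sqrt{-22720 + o} + U = \sqrt{-22720 + 82593} + 17576 = \sqrt{59873} + 17576 = 17576 + \sqrt{59873}$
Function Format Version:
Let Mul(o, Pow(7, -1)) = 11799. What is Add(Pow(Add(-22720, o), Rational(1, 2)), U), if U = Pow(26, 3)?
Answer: Add(17576, Pow(59873, Rational(1, 2))) ≈ 17821.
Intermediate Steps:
o = 82593 (o = Mul(7, 11799) = 82593)
U = 17576
Add(Pow(Add(-22720, o), Rational(1, 2)), U) = Add(Pow(Add(-22720, 82593), Rational(1, 2)), 17576) = Add(Pow(59873, Rational(1, 2)), 17576) = Add(17576, Pow(59873, Rational(1, 2)))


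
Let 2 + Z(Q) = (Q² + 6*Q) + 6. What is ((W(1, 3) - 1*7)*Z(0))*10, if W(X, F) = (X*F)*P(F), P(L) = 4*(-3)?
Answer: -1720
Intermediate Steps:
P(L) = -12
W(X, F) = -12*F*X (W(X, F) = (X*F)*(-12) = (F*X)*(-12) = -12*F*X)
Z(Q) = 4 + Q² + 6*Q (Z(Q) = -2 + ((Q² + 6*Q) + 6) = -2 + (6 + Q² + 6*Q) = 4 + Q² + 6*Q)
((W(1, 3) - 1*7)*Z(0))*10 = ((-12*3*1 - 1*7)*(4 + 0² + 6*0))*10 = ((-36 - 7)*(4 + 0 + 0))*10 = -43*4*10 = -172*10 = -1720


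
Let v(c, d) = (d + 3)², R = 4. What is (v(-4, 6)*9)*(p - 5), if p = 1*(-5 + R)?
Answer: -4374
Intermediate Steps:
v(c, d) = (3 + d)²
p = -1 (p = 1*(-5 + 4) = 1*(-1) = -1)
(v(-4, 6)*9)*(p - 5) = ((3 + 6)²*9)*(-1 - 5) = (9²*9)*(-6) = (81*9)*(-6) = 729*(-6) = -4374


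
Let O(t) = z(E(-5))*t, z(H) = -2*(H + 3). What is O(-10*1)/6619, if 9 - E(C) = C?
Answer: 340/6619 ≈ 0.051367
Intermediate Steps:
E(C) = 9 - C
z(H) = -6 - 2*H (z(H) = -2*(3 + H) = -6 - 2*H)
O(t) = -34*t (O(t) = (-6 - 2*(9 - 1*(-5)))*t = (-6 - 2*(9 + 5))*t = (-6 - 2*14)*t = (-6 - 28)*t = -34*t)
O(-10*1)/6619 = -(-340)/6619 = -34*(-10)*(1/6619) = 340*(1/6619) = 340/6619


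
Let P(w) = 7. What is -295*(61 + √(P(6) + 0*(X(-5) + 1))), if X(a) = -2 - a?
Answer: -17995 - 295*√7 ≈ -18776.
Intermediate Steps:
-295*(61 + √(P(6) + 0*(X(-5) + 1))) = -295*(61 + √(7 + 0*((-2 - 1*(-5)) + 1))) = -295*(61 + √(7 + 0*((-2 + 5) + 1))) = -295*(61 + √(7 + 0*(3 + 1))) = -295*(61 + √(7 + 0*4)) = -295*(61 + √(7 + 0)) = -295*(61 + √7) = -17995 - 295*√7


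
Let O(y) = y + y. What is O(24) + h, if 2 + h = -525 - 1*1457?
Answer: -1936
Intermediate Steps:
O(y) = 2*y
h = -1984 (h = -2 + (-525 - 1*1457) = -2 + (-525 - 1457) = -2 - 1982 = -1984)
O(24) + h = 2*24 - 1984 = 48 - 1984 = -1936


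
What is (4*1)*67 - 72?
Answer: 196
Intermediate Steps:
(4*1)*67 - 72 = 4*67 - 72 = 268 - 72 = 196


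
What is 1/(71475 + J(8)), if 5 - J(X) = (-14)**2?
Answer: 1/71284 ≈ 1.4028e-5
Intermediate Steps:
J(X) = -191 (J(X) = 5 - 1*(-14)**2 = 5 - 1*196 = 5 - 196 = -191)
1/(71475 + J(8)) = 1/(71475 - 191) = 1/71284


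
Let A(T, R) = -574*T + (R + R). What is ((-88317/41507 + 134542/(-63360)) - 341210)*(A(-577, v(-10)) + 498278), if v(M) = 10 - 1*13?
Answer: -12405466724149221493/43831392 ≈ -2.8303e+11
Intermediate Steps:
v(M) = -3 (v(M) = 10 - 13 = -3)
A(T, R) = -574*T + 2*R
((-88317/41507 + 134542/(-63360)) - 341210)*(A(-577, v(-10)) + 498278) = ((-88317/41507 + 134542/(-63360)) - 341210)*((-574*(-577) + 2*(-3)) + 498278) = ((-88317*1/41507 + 134542*(-1/63360)) - 341210)*((331198 - 6) + 498278) = ((-88317/41507 - 67271/31680) - 341210)*(331192 + 498278) = (-5590099957/1314941760 - 341210)*829470 = -448676868029557/1314941760*829470 = -12405466724149221493/43831392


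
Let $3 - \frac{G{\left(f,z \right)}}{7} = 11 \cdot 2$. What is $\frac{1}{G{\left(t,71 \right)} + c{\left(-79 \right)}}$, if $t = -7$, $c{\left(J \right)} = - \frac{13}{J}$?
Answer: $- \frac{79}{10494} \approx -0.0075281$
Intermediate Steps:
$G{\left(f,z \right)} = -133$ ($G{\left(f,z \right)} = 21 - 7 \cdot 11 \cdot 2 = 21 - 154 = -133$)
$\frac{1}{G{\left(t,71 \right)} + c{\left(-79 \right)}} = \frac{1}{-133 - \frac{13}{-79}} = \frac{1}{-133 - - \frac{13}{79}} = \frac{1}{-133 + \frac{13}{79}} = \frac{1}{- \frac{10494}{79}} = - \frac{79}{10494}$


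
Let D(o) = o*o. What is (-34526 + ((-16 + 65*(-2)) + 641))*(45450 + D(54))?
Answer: -1645943346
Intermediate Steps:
D(o) = o**2
(-34526 + ((-16 + 65*(-2)) + 641))*(45450 + D(54)) = (-34526 + ((-16 + 65*(-2)) + 641))*(45450 + 54**2) = (-34526 + ((-16 - 130) + 641))*(45450 + 2916) = (-34526 + (-146 + 641))*48366 = (-34526 + 495)*48366 = -34031*48366 = -1645943346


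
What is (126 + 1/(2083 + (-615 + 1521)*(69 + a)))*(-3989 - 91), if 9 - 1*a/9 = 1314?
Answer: -5437101827760/10576373 ≈ -5.1408e+5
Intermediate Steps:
a = -11745 (a = 81 - 9*1314 = 81 - 11826 = -11745)
(126 + 1/(2083 + (-615 + 1521)*(69 + a)))*(-3989 - 91) = (126 + 1/(2083 + (-615 + 1521)*(69 - 11745)))*(-3989 - 91) = (126 + 1/(2083 + 906*(-11676)))*(-4080) = (126 + 1/(2083 - 10578456))*(-4080) = (126 + 1/(-10576373))*(-4080) = (126 - 1/10576373)*(-4080) = (1332622997/10576373)*(-4080) = -5437101827760/10576373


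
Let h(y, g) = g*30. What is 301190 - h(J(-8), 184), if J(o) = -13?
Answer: 295670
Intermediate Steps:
h(y, g) = 30*g
301190 - h(J(-8), 184) = 301190 - 30*184 = 301190 - 1*5520 = 301190 - 5520 = 295670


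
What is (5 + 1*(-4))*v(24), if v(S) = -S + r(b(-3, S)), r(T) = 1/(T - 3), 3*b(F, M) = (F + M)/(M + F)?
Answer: -195/8 ≈ -24.375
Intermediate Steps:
b(F, M) = ⅓ (b(F, M) = ((F + M)/(M + F))/3 = ((F + M)/(F + M))/3 = (⅓)*1 = ⅓)
r(T) = 1/(-3 + T)
v(S) = -3/8 - S (v(S) = -S + 1/(-3 + ⅓) = -S + 1/(-8/3) = -S - 3/8 = -3/8 - S)
(5 + 1*(-4))*v(24) = (5 + 1*(-4))*(-3/8 - 1*24) = (5 - 4)*(-3/8 - 24) = 1*(-195/8) = -195/8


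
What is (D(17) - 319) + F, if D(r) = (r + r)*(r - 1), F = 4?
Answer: 229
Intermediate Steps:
D(r) = 2*r*(-1 + r) (D(r) = (2*r)*(-1 + r) = 2*r*(-1 + r))
(D(17) - 319) + F = (2*17*(-1 + 17) - 319) + 4 = (2*17*16 - 319) + 4 = (544 - 319) + 4 = 225 + 4 = 229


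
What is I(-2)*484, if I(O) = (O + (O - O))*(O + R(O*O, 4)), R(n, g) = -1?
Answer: 2904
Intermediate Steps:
I(O) = O*(-1 + O) (I(O) = (O + (O - O))*(O - 1) = (O + 0)*(-1 + O) = O*(-1 + O))
I(-2)*484 = -2*(-1 - 2)*484 = -2*(-3)*484 = 6*484 = 2904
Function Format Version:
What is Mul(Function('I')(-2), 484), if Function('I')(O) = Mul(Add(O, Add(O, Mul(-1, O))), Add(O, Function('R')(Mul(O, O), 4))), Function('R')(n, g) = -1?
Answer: 2904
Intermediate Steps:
Function('I')(O) = Mul(O, Add(-1, O)) (Function('I')(O) = Mul(Add(O, Add(O, Mul(-1, O))), Add(O, -1)) = Mul(Add(O, 0), Add(-1, O)) = Mul(O, Add(-1, O)))
Mul(Function('I')(-2), 484) = Mul(Mul(-2, Add(-1, -2)), 484) = Mul(Mul(-2, -3), 484) = Mul(6, 484) = 2904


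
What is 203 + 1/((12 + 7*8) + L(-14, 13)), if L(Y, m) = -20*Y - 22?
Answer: 66179/326 ≈ 203.00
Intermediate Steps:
L(Y, m) = -22 - 20*Y
203 + 1/((12 + 7*8) + L(-14, 13)) = 203 + 1/((12 + 7*8) + (-22 - 20*(-14))) = 203 + 1/((12 + 56) + (-22 + 280)) = 203 + 1/(68 + 258) = 203 + 1/326 = 66179/326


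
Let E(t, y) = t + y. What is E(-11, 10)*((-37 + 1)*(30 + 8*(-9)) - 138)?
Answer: -1374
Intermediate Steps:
E(-11, 10)*((-37 + 1)*(30 + 8*(-9)) - 138) = (-11 + 10)*((-37 + 1)*(30 + 8*(-9)) - 138) = -(-36*(30 - 72) - 138) = -(-36*(-42) - 138) = -(1512 - 138) = -1*1374 = -1374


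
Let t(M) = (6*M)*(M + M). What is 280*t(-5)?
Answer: 84000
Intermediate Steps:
t(M) = 12*M² (t(M) = (6*M)*(2*M) = 12*M²)
280*t(-5) = 280*(12*(-5)²) = 280*(12*25) = 280*300 = 84000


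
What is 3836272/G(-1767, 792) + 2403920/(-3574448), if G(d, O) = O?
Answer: 9737678177/2010627 ≈ 4843.1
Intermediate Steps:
3836272/G(-1767, 792) + 2403920/(-3574448) = 3836272/792 + 2403920/(-3574448) = 3836272*(1/792) + 2403920*(-1/3574448) = 43594/9 - 150245/223403 = 9737678177/2010627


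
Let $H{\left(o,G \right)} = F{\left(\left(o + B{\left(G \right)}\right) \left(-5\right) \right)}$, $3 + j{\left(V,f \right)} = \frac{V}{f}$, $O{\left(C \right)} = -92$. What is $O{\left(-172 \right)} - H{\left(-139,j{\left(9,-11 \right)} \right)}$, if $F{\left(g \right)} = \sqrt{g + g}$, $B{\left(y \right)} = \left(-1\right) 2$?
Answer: $-92 - \sqrt{1410} \approx -129.55$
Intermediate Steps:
$B{\left(y \right)} = -2$
$j{\left(V,f \right)} = -3 + \frac{V}{f}$
$F{\left(g \right)} = \sqrt{2} \sqrt{g}$ ($F{\left(g \right)} = \sqrt{2 g} = \sqrt{2} \sqrt{g}$)
$H{\left(o,G \right)} = \sqrt{2} \sqrt{10 - 5 o}$ ($H{\left(o,G \right)} = \sqrt{2} \sqrt{\left(o - 2\right) \left(-5\right)} = \sqrt{2} \sqrt{\left(-2 + o\right) \left(-5\right)} = \sqrt{2} \sqrt{10 - 5 o}$)
$O{\left(-172 \right)} - H{\left(-139,j{\left(9,-11 \right)} \right)} = -92 - \sqrt{20 - -1390} = -92 - \sqrt{20 + 1390} = -92 - \sqrt{1410}$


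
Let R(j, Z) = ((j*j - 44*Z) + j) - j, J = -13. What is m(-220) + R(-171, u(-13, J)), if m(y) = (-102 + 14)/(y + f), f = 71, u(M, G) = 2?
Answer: 4343885/149 ≈ 29154.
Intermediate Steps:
R(j, Z) = j² - 44*Z (R(j, Z) = ((j² - 44*Z) + j) - j = (j + j² - 44*Z) - j = j² - 44*Z)
m(y) = -88/(71 + y) (m(y) = (-102 + 14)/(y + 71) = -88/(71 + y))
m(-220) + R(-171, u(-13, J)) = -88/(71 - 220) + ((-171)² - 44*2) = -88/(-149) + (29241 - 88) = -88*(-1/149) + 29153 = 88/149 + 29153 = 4343885/149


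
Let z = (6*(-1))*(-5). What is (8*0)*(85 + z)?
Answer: 0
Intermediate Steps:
z = 30 (z = -6*(-5) = 30)
(8*0)*(85 + z) = (8*0)*(85 + 30) = 0*115 = 0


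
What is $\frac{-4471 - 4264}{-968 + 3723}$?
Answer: $- \frac{1747}{551} \approx -3.1706$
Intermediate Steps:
$\frac{-4471 - 4264}{-968 + 3723} = - \frac{8735}{2755} = \left(-8735\right) \frac{1}{2755} = - \frac{1747}{551}$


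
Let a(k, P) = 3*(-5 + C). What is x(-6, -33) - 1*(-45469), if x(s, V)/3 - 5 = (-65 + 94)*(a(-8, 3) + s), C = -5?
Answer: 42352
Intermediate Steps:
a(k, P) = -30 (a(k, P) = 3*(-5 - 5) = 3*(-10) = -30)
x(s, V) = -2595 + 87*s (x(s, V) = 15 + 3*((-65 + 94)*(-30 + s)) = 15 + 3*(29*(-30 + s)) = 15 + 3*(-870 + 29*s) = 15 + (-2610 + 87*s) = -2595 + 87*s)
x(-6, -33) - 1*(-45469) = (-2595 + 87*(-6)) - 1*(-45469) = (-2595 - 522) + 45469 = -3117 + 45469 = 42352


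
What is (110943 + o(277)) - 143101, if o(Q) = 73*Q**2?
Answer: 5569059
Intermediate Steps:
(110943 + o(277)) - 143101 = (110943 + 73*277**2) - 143101 = (110943 + 73*76729) - 143101 = (110943 + 5601217) - 143101 = 5712160 - 143101 = 5569059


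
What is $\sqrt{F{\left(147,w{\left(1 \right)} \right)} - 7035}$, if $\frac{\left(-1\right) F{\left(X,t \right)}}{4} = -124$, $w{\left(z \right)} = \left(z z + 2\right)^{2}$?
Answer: $i \sqrt{6539} \approx 80.864 i$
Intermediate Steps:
$w{\left(z \right)} = \left(2 + z^{2}\right)^{2}$ ($w{\left(z \right)} = \left(z^{2} + 2\right)^{2} = \left(2 + z^{2}\right)^{2}$)
$F{\left(X,t \right)} = 496$ ($F{\left(X,t \right)} = \left(-4\right) \left(-124\right) = 496$)
$\sqrt{F{\left(147,w{\left(1 \right)} \right)} - 7035} = \sqrt{496 - 7035} = \sqrt{-6539} = i \sqrt{6539}$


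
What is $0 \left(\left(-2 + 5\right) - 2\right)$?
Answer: $0$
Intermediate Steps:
$0 \left(\left(-2 + 5\right) - 2\right) = 0 \left(3 - 2\right) = 0 \cdot 1 = 0$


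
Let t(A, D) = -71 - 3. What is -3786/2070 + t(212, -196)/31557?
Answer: -2215333/1209685 ≈ -1.8313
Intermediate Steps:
t(A, D) = -74
-3786/2070 + t(212, -196)/31557 = -3786/2070 - 74/31557 = -3786*1/2070 - 74*1/31557 = -631/345 - 74/31557 = -2215333/1209685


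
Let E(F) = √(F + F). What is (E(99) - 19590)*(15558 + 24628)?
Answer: -787243740 + 120558*√22 ≈ -7.8668e+8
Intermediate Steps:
E(F) = √2*√F (E(F) = √(2*F) = √2*√F)
(E(99) - 19590)*(15558 + 24628) = (√2*√99 - 19590)*(15558 + 24628) = (√2*(3*√11) - 19590)*40186 = (3*√22 - 19590)*40186 = (-19590 + 3*√22)*40186 = -787243740 + 120558*√22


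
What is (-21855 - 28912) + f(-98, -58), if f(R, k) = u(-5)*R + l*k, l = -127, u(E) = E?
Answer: -42911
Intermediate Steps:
f(R, k) = -127*k - 5*R (f(R, k) = -5*R - 127*k = -127*k - 5*R)
(-21855 - 28912) + f(-98, -58) = (-21855 - 28912) + (-127*(-58) - 5*(-98)) = -50767 + (7366 + 490) = -50767 + 7856 = -42911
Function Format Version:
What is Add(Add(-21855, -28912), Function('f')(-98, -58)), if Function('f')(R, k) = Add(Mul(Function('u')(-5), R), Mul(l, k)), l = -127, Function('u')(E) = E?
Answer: -42911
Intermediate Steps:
Function('f')(R, k) = Add(Mul(-127, k), Mul(-5, R)) (Function('f')(R, k) = Add(Mul(-5, R), Mul(-127, k)) = Add(Mul(-127, k), Mul(-5, R)))
Add(Add(-21855, -28912), Function('f')(-98, -58)) = Add(Add(-21855, -28912), Add(Mul(-127, -58), Mul(-5, -98))) = Add(-50767, Add(7366, 490)) = Add(-50767, 7856) = -42911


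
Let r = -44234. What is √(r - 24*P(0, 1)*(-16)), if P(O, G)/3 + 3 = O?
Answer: I*√47690 ≈ 218.38*I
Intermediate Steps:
P(O, G) = -9 + 3*O
√(r - 24*P(0, 1)*(-16)) = √(-44234 - 24*(-9 + 3*0)*(-16)) = √(-44234 - 24*(-9 + 0)*(-16)) = √(-44234 - 24*(-9)*(-16)) = √(-44234 + 216*(-16)) = √(-44234 - 3456) = √(-47690) = I*√47690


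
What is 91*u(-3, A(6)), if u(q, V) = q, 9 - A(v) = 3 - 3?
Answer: -273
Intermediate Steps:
A(v) = 9 (A(v) = 9 - (3 - 3) = 9 - 1*0 = 9 + 0 = 9)
91*u(-3, A(6)) = 91*(-3) = -273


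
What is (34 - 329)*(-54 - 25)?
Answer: 23305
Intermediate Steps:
(34 - 329)*(-54 - 25) = -295*(-79) = 23305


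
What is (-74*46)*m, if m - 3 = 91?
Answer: -319976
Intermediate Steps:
m = 94 (m = 3 + 91 = 94)
(-74*46)*m = -74*46*94 = -3404*94 = -319976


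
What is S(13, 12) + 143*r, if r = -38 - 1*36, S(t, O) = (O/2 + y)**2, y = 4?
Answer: -10482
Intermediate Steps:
S(t, O) = (4 + O/2)**2 (S(t, O) = (O/2 + 4)**2 = (4 + O/2)**2)
r = -74 (r = -38 - 36 = -74)
S(13, 12) + 143*r = (8 + 12)**2/4 + 143*(-74) = (1/4)*20**2 - 10582 = (1/4)*400 - 10582 = 100 - 10582 = -10482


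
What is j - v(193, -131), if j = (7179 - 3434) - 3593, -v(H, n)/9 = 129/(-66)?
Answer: 2957/22 ≈ 134.41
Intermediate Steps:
v(H, n) = 387/22 (v(H, n) = -1161/(-66) = -1161*(-1)/66 = -9*(-43/22) = 387/22)
j = 152 (j = 3745 - 3593 = 152)
j - v(193, -131) = 152 - 1*387/22 = 152 - 387/22 = 2957/22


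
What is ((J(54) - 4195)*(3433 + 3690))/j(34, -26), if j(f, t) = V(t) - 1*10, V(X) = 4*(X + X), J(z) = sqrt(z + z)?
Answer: 29880985/218 - 21369*sqrt(3)/109 ≈ 1.3673e+5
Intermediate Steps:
J(z) = sqrt(2)*sqrt(z) (J(z) = sqrt(2*z) = sqrt(2)*sqrt(z))
V(X) = 8*X (V(X) = 4*(2*X) = 8*X)
j(f, t) = -10 + 8*t (j(f, t) = 8*t - 1*10 = 8*t - 10 = -10 + 8*t)
((J(54) - 4195)*(3433 + 3690))/j(34, -26) = ((sqrt(2)*sqrt(54) - 4195)*(3433 + 3690))/(-10 + 8*(-26)) = ((sqrt(2)*(3*sqrt(6)) - 4195)*7123)/(-10 - 208) = ((6*sqrt(3) - 4195)*7123)/(-218) = ((-4195 + 6*sqrt(3))*7123)*(-1/218) = (-29880985 + 42738*sqrt(3))*(-1/218) = 29880985/218 - 21369*sqrt(3)/109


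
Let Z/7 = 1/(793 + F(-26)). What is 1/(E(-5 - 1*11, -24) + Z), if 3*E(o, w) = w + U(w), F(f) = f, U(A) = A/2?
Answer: -767/9197 ≈ -0.083397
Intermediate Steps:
U(A) = A/2 (U(A) = A*(½) = A/2)
Z = 7/767 (Z = 7/(793 - 26) = 7/767 ≈ 0.0091265)
E(o, w) = w/2 (E(o, w) = (w + w/2)/3 = (3*w/2)/3 = w/2)
1/(E(-5 - 1*11, -24) + Z) = 1/((½)*(-24) + 7/767) = 1/(-12 + 7/767) = 1/(-9197/767) = -767/9197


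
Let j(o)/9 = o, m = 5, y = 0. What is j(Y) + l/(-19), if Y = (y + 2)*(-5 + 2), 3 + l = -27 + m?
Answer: -1001/19 ≈ -52.684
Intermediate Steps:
l = -25 (l = -3 + (-27 + 5) = -3 - 22 = -25)
Y = -6 (Y = (0 + 2)*(-5 + 2) = 2*(-3) = -6)
j(o) = 9*o
j(Y) + l/(-19) = 9*(-6) - 25/(-19) = -54 - 1/19*(-25) = -54 + 25/19 = -1001/19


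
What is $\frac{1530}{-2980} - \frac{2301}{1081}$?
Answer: $- \frac{851091}{322138} \approx -2.642$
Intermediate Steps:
$\frac{1530}{-2980} - \frac{2301}{1081} = 1530 \left(- \frac{1}{2980}\right) - \frac{2301}{1081} = - \frac{153}{298} - \frac{2301}{1081} = - \frac{851091}{322138}$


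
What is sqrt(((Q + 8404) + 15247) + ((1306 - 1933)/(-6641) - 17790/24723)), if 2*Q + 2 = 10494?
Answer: sqrt(86550613579791341754)/54728481 ≈ 169.99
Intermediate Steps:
Q = 5246 (Q = -1 + (1/2)*10494 = -1 + 5247 = 5246)
sqrt(((Q + 8404) + 15247) + ((1306 - 1933)/(-6641) - 17790/24723)) = sqrt(((5246 + 8404) + 15247) + ((1306 - 1933)/(-6641) - 17790/24723)) = sqrt((13650 + 15247) + (-627*(-1/6641) - 17790*1/24723)) = sqrt(28897 + (627/6641 - 5930/8241)) = sqrt(28897 - 34214023/54728481) = sqrt(1581454701434/54728481) = sqrt(86550613579791341754)/54728481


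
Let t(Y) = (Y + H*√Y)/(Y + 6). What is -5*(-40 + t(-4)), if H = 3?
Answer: 210 - 15*I ≈ 210.0 - 15.0*I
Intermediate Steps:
t(Y) = (Y + 3*√Y)/(6 + Y) (t(Y) = (Y + 3*√Y)/(Y + 6) = (Y + 3*√Y)/(6 + Y))
-5*(-40 + t(-4)) = -5*(-40 + (-4 + 3*√(-4))/(6 - 4)) = -5*(-40 + (-4 + 3*(2*I))/2) = -5*(-40 + (-4 + 6*I)/2) = -5*(-40 + (-2 + 3*I)) = -5*(-42 + 3*I) = 210 - 15*I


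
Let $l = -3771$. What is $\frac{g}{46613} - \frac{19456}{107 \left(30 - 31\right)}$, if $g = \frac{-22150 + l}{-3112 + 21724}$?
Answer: $\frac{2411323868227}{13261291956} \approx 181.83$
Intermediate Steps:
$g = - \frac{25921}{18612}$ ($g = \frac{-22150 - 3771}{-3112 + 21724} = - \frac{25921}{18612} \approx -1.3927$)
$\frac{g}{46613} - \frac{19456}{107 \left(30 - 31\right)} = - \frac{25921}{18612 \cdot 46613} - \frac{19456}{107 \left(30 - 31\right)} = \left(- \frac{25921}{18612}\right) \frac{1}{46613} - \frac{19456}{107 \left(-1\right)} = - \frac{3703}{123937308} - \frac{19456}{-107} = - \frac{3703}{123937308} - - \frac{19456}{107} = - \frac{3703}{123937308} + \frac{19456}{107} = \frac{2411323868227}{13261291956}$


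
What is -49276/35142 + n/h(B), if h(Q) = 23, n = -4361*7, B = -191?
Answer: -536956591/404133 ≈ -1328.7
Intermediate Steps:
n = -30527
-49276/35142 + n/h(B) = -49276/35142 - 30527/23 = -49276*1/35142 - 30527*1/23 = -24638/17571 - 30527/23 = -536956591/404133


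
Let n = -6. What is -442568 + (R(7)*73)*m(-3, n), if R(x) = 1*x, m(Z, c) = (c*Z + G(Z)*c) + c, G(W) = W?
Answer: -427238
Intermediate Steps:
m(Z, c) = c + 2*Z*c (m(Z, c) = (c*Z + Z*c) + c = (Z*c + Z*c) + c = 2*Z*c + c = c + 2*Z*c)
R(x) = x
-442568 + (R(7)*73)*m(-3, n) = -442568 + (7*73)*(-6*(1 + 2*(-3))) = -442568 + 511*(-6*(1 - 6)) = -442568 + 511*(-6*(-5)) = -442568 + 511*30 = -442568 + 15330 = -427238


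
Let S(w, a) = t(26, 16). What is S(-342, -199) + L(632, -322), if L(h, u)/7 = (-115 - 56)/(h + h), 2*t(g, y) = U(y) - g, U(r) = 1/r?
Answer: -35179/2528 ≈ -13.916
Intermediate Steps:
t(g, y) = 1/(2*y) - g/2 (t(g, y) = (1/y - g)/2 = 1/(2*y) - g/2)
S(w, a) = -415/32 (S(w, a) = (½)*(1 - 1*26*16)/16 = (½)*(1/16)*(1 - 416) = (½)*(1/16)*(-415) = -415/32)
L(h, u) = -1197/(2*h) (L(h, u) = 7*((-115 - 56)/(h + h)) = 7*(-171*1/(2*h)) = 7*(-171/(2*h)) = -1197/(2*h))
S(-342, -199) + L(632, -322) = -415/32 - 1197/2/632 = -415/32 - 1197/2*1/632 = -415/32 - 1197/1264 = -35179/2528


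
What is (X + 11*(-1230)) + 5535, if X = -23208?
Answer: -31203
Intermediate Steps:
(X + 11*(-1230)) + 5535 = (-23208 + 11*(-1230)) + 5535 = (-23208 - 13530) + 5535 = -36738 + 5535 = -31203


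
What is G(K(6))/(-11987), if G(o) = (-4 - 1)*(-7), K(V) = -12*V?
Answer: -35/11987 ≈ -0.0029198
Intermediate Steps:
G(o) = 35 (G(o) = -5*(-7) = 35)
G(K(6))/(-11987) = 35/(-11987) = 35*(-1/11987) = -35/11987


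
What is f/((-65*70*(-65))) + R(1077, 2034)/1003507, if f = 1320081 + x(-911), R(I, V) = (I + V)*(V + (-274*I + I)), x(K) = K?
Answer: -26732709165356/29678719525 ≈ -900.74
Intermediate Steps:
R(I, V) = (I + V)*(V - 273*I)
f = 1319170 (f = 1320081 - 911 = 1319170)
f/((-65*70*(-65))) + R(1077, 2034)/1003507 = 1319170/((-65*70*(-65))) + (2034**2 - 273*1077**2 - 272*1077*2034)/1003507 = 1319170/((-4550*(-65))) + (4137156 - 273*1159929 - 595848096)*(1/1003507) = 1319170/295750 + (4137156 - 316660617 - 595848096)*(1/1003507) = 1319170*(1/295750) - 908371557*1/1003507 = 131917/29575 - 908371557/1003507 = -26732709165356/29678719525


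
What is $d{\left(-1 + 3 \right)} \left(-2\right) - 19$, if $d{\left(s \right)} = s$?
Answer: $-23$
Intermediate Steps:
$d{\left(-1 + 3 \right)} \left(-2\right) - 19 = \left(-1 + 3\right) \left(-2\right) - 19 = 2 \left(-2\right) - 19 = -4 - 19 = -23$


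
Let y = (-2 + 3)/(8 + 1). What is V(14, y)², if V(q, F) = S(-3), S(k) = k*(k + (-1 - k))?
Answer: 9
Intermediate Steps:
y = ⅑ (y = 1/9 = 1*(⅑) = ⅑ ≈ 0.11111)
S(k) = -k (S(k) = k*(-1) = -k)
V(q, F) = 3 (V(q, F) = -1*(-3) = 3)
V(14, y)² = 3² = 9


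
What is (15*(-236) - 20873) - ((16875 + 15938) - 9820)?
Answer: -47406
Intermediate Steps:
(15*(-236) - 20873) - ((16875 + 15938) - 9820) = (-3540 - 20873) - (32813 - 9820) = -24413 - 1*22993 = -24413 - 22993 = -47406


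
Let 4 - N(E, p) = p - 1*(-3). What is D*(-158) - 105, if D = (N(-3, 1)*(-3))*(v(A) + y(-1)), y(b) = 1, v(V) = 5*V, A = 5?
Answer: -105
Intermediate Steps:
N(E, p) = 1 - p (N(E, p) = 4 - (p - 1*(-3)) = 4 - (p + 3) = 4 - (3 + p) = 4 + (-3 - p) = 1 - p)
D = 0 (D = ((1 - 1*1)*(-3))*(5*5 + 1) = ((1 - 1)*(-3))*(25 + 1) = (0*(-3))*26 = 0*26 = 0)
D*(-158) - 105 = 0*(-158) - 105 = 0 - 105 = -105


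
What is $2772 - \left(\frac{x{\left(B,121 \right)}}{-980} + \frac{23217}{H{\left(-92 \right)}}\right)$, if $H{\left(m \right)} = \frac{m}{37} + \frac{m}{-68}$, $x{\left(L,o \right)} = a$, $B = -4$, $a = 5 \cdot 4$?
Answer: $\frac{812417234}{34937} \approx 23254.0$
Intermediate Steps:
$a = 20$
$x{\left(L,o \right)} = 20$
$H{\left(m \right)} = \frac{31 m}{2516}$ ($H{\left(m \right)} = m \frac{1}{37} + m \left(- \frac{1}{68}\right) = \frac{m}{37} - \frac{m}{68} = \frac{31 m}{2516}$)
$2772 - \left(\frac{x{\left(B,121 \right)}}{-980} + \frac{23217}{H{\left(-92 \right)}}\right) = 2772 - \left(\frac{20}{-980} + \frac{23217}{\frac{31}{2516} \left(-92\right)}\right) = 2772 - \left(20 \left(- \frac{1}{980}\right) + \frac{23217}{- \frac{713}{629}}\right) = 2772 - \left(- \frac{1}{49} + 23217 \left(- \frac{629}{713}\right)\right) = 2772 - \left(- \frac{1}{49} - \frac{14603493}{713}\right) = 2772 - - \frac{715571870}{34937} = 2772 + \frac{715571870}{34937} = \frac{812417234}{34937}$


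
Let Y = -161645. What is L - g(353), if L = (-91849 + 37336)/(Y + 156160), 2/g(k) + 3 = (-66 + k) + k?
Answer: 34713811/3493945 ≈ 9.9354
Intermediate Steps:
g(k) = 2/(-69 + 2*k) (g(k) = 2/(-3 + ((-66 + k) + k)) = 2/(-3 + (-66 + 2*k)) = 2/(-69 + 2*k))
L = 54513/5485 (L = (-91849 + 37336)/(-161645 + 156160) = -54513/(-5485) = -54513*(-1/5485) = 54513/5485 ≈ 9.9386)
L - g(353) = 54513/5485 - 2/(-69 + 2*353) = 54513/5485 - 2/(-69 + 706) = 54513/5485 - 2/637 = 34713811/3493945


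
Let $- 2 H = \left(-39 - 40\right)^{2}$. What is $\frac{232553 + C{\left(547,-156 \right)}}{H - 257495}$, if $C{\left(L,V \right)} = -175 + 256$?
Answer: $- \frac{465268}{521231} \approx -0.89263$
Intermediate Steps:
$C{\left(L,V \right)} = 81$
$H = - \frac{6241}{2}$ ($H = - \frac{\left(-39 - 40\right)^{2}}{2} = - \frac{\left(-79\right)^{2}}{2} = \left(- \frac{1}{2}\right) 6241 = - \frac{6241}{2} \approx -3120.5$)
$\frac{232553 + C{\left(547,-156 \right)}}{H - 257495} = \frac{232553 + 81}{- \frac{6241}{2} - 257495} = \frac{232634}{- \frac{521231}{2}} = 232634 \left(- \frac{2}{521231}\right) = - \frac{465268}{521231}$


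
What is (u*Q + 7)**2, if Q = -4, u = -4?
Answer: 529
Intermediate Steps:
(u*Q + 7)**2 = (-4*(-4) + 7)**2 = (16 + 7)**2 = 23**2 = 529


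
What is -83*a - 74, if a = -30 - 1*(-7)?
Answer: 1835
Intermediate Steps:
a = -23 (a = -30 + 7 = -23)
-83*a - 74 = -83*(-23) - 74 = 1909 - 74 = 1835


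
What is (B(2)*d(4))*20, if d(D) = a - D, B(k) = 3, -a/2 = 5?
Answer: -840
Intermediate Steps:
a = -10 (a = -2*5 = -10)
d(D) = -10 - D
(B(2)*d(4))*20 = (3*(-10 - 1*4))*20 = (3*(-10 - 4))*20 = (3*(-14))*20 = -42*20 = -840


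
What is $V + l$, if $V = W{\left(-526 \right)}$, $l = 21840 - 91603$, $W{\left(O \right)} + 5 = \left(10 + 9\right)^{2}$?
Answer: $-69407$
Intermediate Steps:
$W{\left(O \right)} = 356$ ($W{\left(O \right)} = -5 + \left(10 + 9\right)^{2} = -5 + 19^{2} = -5 + 361 = 356$)
$l = -69763$ ($l = 21840 - 91603 = -69763$)
$V = 356$
$V + l = 356 - 69763 = -69407$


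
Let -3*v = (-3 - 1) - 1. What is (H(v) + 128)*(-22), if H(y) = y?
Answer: -8558/3 ≈ -2852.7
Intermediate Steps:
v = 5/3 (v = -((-3 - 1) - 1)/3 = -(-4 - 1)/3 = -⅓*(-5) = 5/3 ≈ 1.6667)
(H(v) + 128)*(-22) = (5/3 + 128)*(-22) = (389/3)*(-22) = -8558/3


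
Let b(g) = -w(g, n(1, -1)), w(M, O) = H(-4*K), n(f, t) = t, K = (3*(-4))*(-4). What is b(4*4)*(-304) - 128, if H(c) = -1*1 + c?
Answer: -58800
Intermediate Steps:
K = 48 (K = -12*(-4) = 48)
H(c) = -1 + c
w(M, O) = -193 (w(M, O) = -1 - 4*48 = -1 - 192 = -193)
b(g) = 193 (b(g) = -1*(-193) = 193)
b(4*4)*(-304) - 128 = 193*(-304) - 128 = -58672 - 128 = -58800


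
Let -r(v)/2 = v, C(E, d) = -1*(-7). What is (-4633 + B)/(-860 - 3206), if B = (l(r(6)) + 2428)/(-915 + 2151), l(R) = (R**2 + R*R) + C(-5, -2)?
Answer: 5723665/5025576 ≈ 1.1389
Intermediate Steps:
C(E, d) = 7
r(v) = -2*v
l(R) = 7 + 2*R**2 (l(R) = (R**2 + R*R) + 7 = (R**2 + R**2) + 7 = 2*R**2 + 7 = 7 + 2*R**2)
B = 2723/1236 (B = ((7 + 2*(-2*6)**2) + 2428)/(-915 + 2151) = ((7 + 2*(-12)**2) + 2428)/1236 = ((7 + 2*144) + 2428)*(1/1236) = ((7 + 288) + 2428)*(1/1236) = (295 + 2428)*(1/1236) = 2723*(1/1236) = 2723/1236 ≈ 2.2031)
(-4633 + B)/(-860 - 3206) = (-4633 + 2723/1236)/(-860 - 3206) = -5723665/1236/(-4066) = -5723665/1236*(-1/4066) = 5723665/5025576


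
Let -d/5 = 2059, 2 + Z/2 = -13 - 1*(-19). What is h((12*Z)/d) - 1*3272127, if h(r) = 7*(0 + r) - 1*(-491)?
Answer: -33681493292/10295 ≈ -3.2716e+6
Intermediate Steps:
Z = 8 (Z = -4 + 2*(-13 - 1*(-19)) = -4 + 2*(-13 + 19) = -4 + 2*6 = -4 + 12 = 8)
d = -10295 (d = -5*2059 = -10295)
h(r) = 491 + 7*r (h(r) = 7*r + 491 = 491 + 7*r)
h((12*Z)/d) - 1*3272127 = (491 + 7*((12*8)/(-10295))) - 1*3272127 = (491 + 7*(96*(-1/10295))) - 3272127 = (491 + 7*(-96/10295)) - 3272127 = (491 - 672/10295) - 3272127 = 5054173/10295 - 3272127 = -33681493292/10295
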